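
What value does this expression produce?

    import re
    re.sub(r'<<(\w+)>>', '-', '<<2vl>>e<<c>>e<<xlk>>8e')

'-e-e-8e'

`sub` substitutes '-' at each match site.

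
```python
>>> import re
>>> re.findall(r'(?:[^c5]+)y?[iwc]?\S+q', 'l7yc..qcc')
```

['l7yc..q']

Pattern: one or more of any character except [c5] (non-capturing group); then optionally the literal 'y', then optionally one of [iwc]; then one or more of a non-whitespace character, then a literal 'q'.
Matches: at [0:7] → 'l7yc..q'.
`findall` yields the raw match text (1 of them) because the pattern has no groups.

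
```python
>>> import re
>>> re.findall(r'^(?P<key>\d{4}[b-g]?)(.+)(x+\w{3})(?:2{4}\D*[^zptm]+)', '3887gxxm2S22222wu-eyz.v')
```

[('3887g', 'x', 'xm2S')]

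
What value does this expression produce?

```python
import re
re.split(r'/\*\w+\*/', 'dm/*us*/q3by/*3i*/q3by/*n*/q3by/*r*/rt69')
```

Matches to split on: at [2:8] → '/*us*/'; at [12:18] → '/*3i*/'; at [22:27] → '/*n*/'; at [31:36] → '/*r*/'.
Splitting on the pattern gives 5 pieces.

['dm', 'q3by', 'q3by', 'q3by', 'rt69']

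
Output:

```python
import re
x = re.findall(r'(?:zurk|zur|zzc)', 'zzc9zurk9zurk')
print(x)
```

['zzc', 'zurk', 'zurk']

Alternation isn't longest-match — the leftmost alternative that fits at this position is chosen.
No capturing groups, so `findall` returns the 3 full match strings.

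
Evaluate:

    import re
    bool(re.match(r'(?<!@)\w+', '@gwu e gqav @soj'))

False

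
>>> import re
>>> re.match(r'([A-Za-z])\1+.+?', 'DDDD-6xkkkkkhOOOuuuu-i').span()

`re.match` won't scan ahead — the pattern has to work from the very first character.
The match spans [0:5] → 'DDDD-'.

(0, 5)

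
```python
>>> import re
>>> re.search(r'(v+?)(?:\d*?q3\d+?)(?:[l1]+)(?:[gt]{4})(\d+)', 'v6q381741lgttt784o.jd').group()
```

'v6q381741lgttt784'

This matches one or more of a literal 'v' (lazy) (captured); then zero or more of a digit (lazy), then the literal 'q3', then one or more of a digit (lazy) (non-capturing group); then one or more of one of [l1] (non-capturing group); then exactly 4 of one of [gt] (non-capturing group); then one or more of a digit (captured).
`re.search` scans for the first position where the pattern succeeds.
The match spans [0:17] → 'v6q381741lgttt784'.
Captured: group 1 = 'v', group 2 = '784'.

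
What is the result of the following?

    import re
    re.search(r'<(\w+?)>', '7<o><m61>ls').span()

(1, 4)

Unlike `match`, `search` isn't anchored — it looks for the pattern anywhere in the string.
The match spans [1:4] → '<o>'.
Captured: group 1 = 'o'.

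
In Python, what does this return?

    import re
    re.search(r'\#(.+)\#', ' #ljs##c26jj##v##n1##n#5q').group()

'#ljs##c26jj##v##n1##n#'

`re.search` tries every starting position until one works.
The match spans [1:23] → '#ljs##c26jj##v##n1##n#'.
Captured: group 1 = 'ljs##c26jj##v##n1##n'.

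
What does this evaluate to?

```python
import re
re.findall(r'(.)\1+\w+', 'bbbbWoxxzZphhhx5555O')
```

['b']

`\1` is not a pattern — it's the concrete string captured by group 1, re-applied verbatim.
One capturing group, so `findall` returns just the captured substring from the one match — 1 in all.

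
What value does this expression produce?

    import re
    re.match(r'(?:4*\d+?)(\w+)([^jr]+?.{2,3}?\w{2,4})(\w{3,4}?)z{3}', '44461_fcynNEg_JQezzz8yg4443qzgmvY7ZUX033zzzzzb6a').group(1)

'1_fcynNEg_JQezzz8yg4443qzgmvY7'

Pattern: zero or more of the literal '4', then one or more of a digit (lazy) (non-capturing group); then one or more of a word character (captured); then one or more of any character except [jr] (lazy), then 2 to 3 of any character (lazy), then 2 to 4 of a word character (captured); then 3 to 4 of a word character (lazy) (captured); then exactly 3 of a literal 'z'.
With the lazy modifier that quantifier settles for the fewest repetitions that let the rest of the pattern succeed (the atoms after it are unaffected and can still be greedy).
`match` is anchored at position 0; if the pattern doesn't fit there, it returns None.
The match spans [0:45] → '44461_fcynNEg_JQezzz8yg4443qzgmvY7ZUX033zzzzz'.
Captured: group 1 = '1_fcynNEg_JQezzz8yg4443qzgmvY7', group 2 = 'ZUX03', group 3 = '3zz'.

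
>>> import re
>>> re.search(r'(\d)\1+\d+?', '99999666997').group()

'999996'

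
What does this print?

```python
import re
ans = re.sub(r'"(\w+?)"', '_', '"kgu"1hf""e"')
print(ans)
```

_1hf"_

Each match is replaced by '_'.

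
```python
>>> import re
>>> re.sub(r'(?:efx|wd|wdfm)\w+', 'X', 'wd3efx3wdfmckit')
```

'X'

Matches: at [0:15] → 'wd3efx3wdfmckit'.
Every occurrence is swapped for 'X'.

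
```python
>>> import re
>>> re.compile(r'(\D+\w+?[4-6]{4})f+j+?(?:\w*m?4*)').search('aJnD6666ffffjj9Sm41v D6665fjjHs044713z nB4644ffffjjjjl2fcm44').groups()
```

('aJnD6666',)

This matches one or more of a non-digit, then one or more of a word character (lazy), then exactly 4 of a character in [4-6] (captured); then one or more of the literal 'f', then one or more of a literal 'j' (lazy); then zero or more of a word character, then optionally the literal 'm', then zero or more of a literal '4' (non-capturing group).
`re.search` scans for the first position where the pattern succeeds.
The match spans [0:20] → 'aJnD6666ffffjj9Sm41v'.
Captured: group 1 = 'aJnD6666'.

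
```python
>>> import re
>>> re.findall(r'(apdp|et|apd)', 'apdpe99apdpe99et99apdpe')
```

Alternation isn't longest-match — the leftmost alternative that fits at this position is chosen.
Walking the string: at [0:4] match 'apdp', group 1 = 'apdp'; at [7:11] match 'apdp', group 1 = 'apdp'; at [14:16] match 'et', group 1 = 'et'; at [18:22] match 'apdp', group 1 = 'apdp'.
`findall` collects group 1 from each match (4 total).

['apdp', 'apdp', 'et', 'apdp']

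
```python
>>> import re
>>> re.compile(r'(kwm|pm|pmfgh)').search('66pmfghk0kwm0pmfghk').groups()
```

`|` is ordered: at each position the engine commits to the first alternative that works.
`search` walks the string left to right and returns the first match it finds.
The match spans [2:4] → 'pm'.
Captured: group 1 = 'pm'.

('pm',)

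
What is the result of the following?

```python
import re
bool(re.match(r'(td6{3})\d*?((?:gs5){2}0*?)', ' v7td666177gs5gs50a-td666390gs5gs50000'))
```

This matches the literal 'td', then exactly 3 of the literal '6' (captured); then zero or more of a digit (lazy); then the literal 'gs5' repeated 2 times, then zero or more of the literal '0' (lazy) (captured).
With `match`, the pattern is implicitly anchored at the beginning.
Here the pattern fails at index 0, so the call returns None, and `bool(None)` is False.

False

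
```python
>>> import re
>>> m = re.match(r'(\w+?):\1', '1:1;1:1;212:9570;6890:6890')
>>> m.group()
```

`re.match` won't scan ahead — the pattern has to work from the very first character.
The match spans [0:3] → '1:1'.

'1:1'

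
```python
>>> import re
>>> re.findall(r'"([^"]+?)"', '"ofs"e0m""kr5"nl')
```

Because there's exactly one group, `findall` drops the full match and keeps group 1 from each hit.

['ofs', 'kr5']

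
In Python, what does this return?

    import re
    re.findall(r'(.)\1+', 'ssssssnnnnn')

['s', 'n']

`\1` has to match the exact text group 1 already captured.
Scanning left to right: at [0:6] match 'ssssss', group 1 = 's'; at [6:11] match 'nnnnn', group 1 = 'n'.
With a single group, `findall` returns only what that group captured — 2 items.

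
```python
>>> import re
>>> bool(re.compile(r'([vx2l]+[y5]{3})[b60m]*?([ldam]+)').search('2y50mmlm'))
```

False

Pattern: one or more of one of [vx2l], then exactly 3 of one of [y5] (captured); then zero or more of one of [b60m] (lazy); then one or more of one of [ldam] (captured).
`re.search` tries every starting position until one works.
Here no position works, so the call returns None, and `bool(None)` is False.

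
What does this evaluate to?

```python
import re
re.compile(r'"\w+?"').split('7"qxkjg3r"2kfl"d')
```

The string is cut at each match, leaving 2 pieces.

['7', '2kfl"d']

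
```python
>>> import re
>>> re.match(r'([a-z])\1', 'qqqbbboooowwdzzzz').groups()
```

The match spans [0:2] → 'qq'.
Captured: group 1 = 'q'.

('q',)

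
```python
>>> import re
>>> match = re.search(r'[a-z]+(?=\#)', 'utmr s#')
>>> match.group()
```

's'

The positive lookaround only admits positions where the adjacent text matches; those characters stay outside the span.
The match spans [5:6] → 's'.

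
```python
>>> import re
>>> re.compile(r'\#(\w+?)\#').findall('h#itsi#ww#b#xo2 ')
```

With a single group, `findall` returns only what that group captured — 2 items.

['itsi', 'b']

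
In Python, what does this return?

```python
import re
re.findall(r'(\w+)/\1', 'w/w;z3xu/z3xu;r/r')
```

['w', 'z3xu', 'r']

After group 1 captures some text, `\1` only succeeds where that same text appears again.
One capturing group, so `findall` returns just the captured substring from each match — 3 in all.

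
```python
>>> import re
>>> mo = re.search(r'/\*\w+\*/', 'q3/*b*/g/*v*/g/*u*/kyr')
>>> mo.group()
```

The match spans [2:7] → '/*b*/'.

'/*b*/'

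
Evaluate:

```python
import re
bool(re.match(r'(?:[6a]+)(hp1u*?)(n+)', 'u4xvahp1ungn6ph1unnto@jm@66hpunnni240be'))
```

The pattern matches one or more of one of [6a] (non-capturing group); then the literal 'hp1', then zero or more of a literal 'u' (lazy) (captured); then one or more of a literal 'n' (captured).
`re.match` only tries the pattern at the start of the string.
Here position 0 doesn't satisfy it, so the call returns None, and `bool(None)` is False.

False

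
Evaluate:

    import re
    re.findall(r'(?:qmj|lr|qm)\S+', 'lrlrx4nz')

['lrlrx4nz']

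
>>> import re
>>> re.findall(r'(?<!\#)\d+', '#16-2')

`(?!…)`/`(?<!…)` only lets a position through if the neighbouring text does NOT match; no characters are consumed.
Matches: at [2:3] → '6'; at [4:5] → '2'.
No capturing groups, so `findall` returns the 2 full match strings.

['6', '2']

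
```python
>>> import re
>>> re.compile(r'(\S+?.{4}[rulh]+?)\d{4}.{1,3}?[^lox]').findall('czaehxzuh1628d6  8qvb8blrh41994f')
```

Because there's exactly one group, `findall` drops the full match and keeps group 1 from each hit.

['czaehxzuh', '8qvb8blrh']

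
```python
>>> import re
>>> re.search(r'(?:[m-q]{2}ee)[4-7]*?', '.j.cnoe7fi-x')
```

None

The pattern matches exactly 2 of a character in [m-q], then the literal 'ee' (non-capturing group); then zero or more of a character in [4-7] (lazy).
Here nothing in the string fits, so the call returns None.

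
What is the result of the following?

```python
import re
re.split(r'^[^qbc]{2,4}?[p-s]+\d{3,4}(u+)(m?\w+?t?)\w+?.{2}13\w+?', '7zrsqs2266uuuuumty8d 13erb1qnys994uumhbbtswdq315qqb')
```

['', 'uuuuu', 'mt', 'rb1qnys994uumhbbtswdq315qqb']

The pattern matches anchored at the start of the string; then 2 to 4 of any character except [qbc] (lazy), then one or more of a character in [p-s], then 3 to 4 of a digit; then one or more of a literal 'u' (captured); then optionally the literal 'm', then one or more of a word character (lazy), then optionally a literal 't' (captured); then one or more of a word character (lazy); then exactly 2 of any character, then the literal '13', then one or more of a word character (lazy).
A `+?`/`*?`/`{m,n}?` starts at its minimum and grows only as far as needed for what follows to match.
Matches to split on: at [0:24] → '7zrsqs2266uuuuumty8d 13e'.
The group in the pattern means `split` returns the separators' captures alongside the pieces.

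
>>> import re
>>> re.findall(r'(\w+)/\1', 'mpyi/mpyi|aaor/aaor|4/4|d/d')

['mpyi', 'aaor', '4', 'd']

`\1` has to match the exact text group 1 already captured.
Scanning left to right: at [0:9] match 'mpyi/mpyi', group 1 = 'mpyi'; at [10:19] match 'aaor/aaor', group 1 = 'aaor'; at [20:23] match '4/4', group 1 = '4'; at [24:27] match 'd/d', group 1 = 'd'.
With a single group, `findall` returns only what that group captured — 4 items.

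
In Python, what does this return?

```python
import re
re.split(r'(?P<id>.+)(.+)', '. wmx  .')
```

['', '. wmx  ', '.', '']

This matches one or more of any character (captured as 'id'); then one or more of any character (captured).
`re.split` interleaves the captured-group text with the surrounding fragments.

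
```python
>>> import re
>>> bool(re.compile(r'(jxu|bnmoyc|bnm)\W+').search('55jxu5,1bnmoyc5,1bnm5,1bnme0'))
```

False

Here the pattern never matches, so the call returns None, and `bool(None)` is False.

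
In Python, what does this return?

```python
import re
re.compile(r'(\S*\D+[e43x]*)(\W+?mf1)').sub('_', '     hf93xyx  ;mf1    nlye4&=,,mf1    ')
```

Pattern: zero or more of a non-whitespace character, then one or more of a non-digit, then zero or more of one of [e43x] (captured); then one or more of a non-word character (lazy), then the literal 'mf1' (captured).
Matches: at [5:18] → 'hf93xyx  ;mf1'; at [18:34] → '    nlye4&=,,mf1'.
Every occurrence is swapped for '_'.

'     __    '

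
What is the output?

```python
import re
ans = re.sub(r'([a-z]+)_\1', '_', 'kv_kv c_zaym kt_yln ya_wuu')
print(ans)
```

`\1` is not a pattern — it's the concrete string captured by group 1, re-applied verbatim.
Matches: at [0:5] → 'kv_kv'.
Each match is replaced by '_'.

_ c_zaym kt_yln ya_wuu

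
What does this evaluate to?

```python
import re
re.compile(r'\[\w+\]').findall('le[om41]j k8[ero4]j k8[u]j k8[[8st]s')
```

Since nothing is captured, `findall` lists the 4 matched substrings directly.

['[om41]', '[ero4]', '[u]', '[8st]']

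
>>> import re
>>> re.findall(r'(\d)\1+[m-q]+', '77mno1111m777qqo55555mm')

['7', '1', '7', '5']

`\1` has to match the exact text group 1 already captured.
Walking the string: at [0:5] match '77mno', group 1 = '7'; at [5:10] match '1111m', group 1 = '1'; at [10:16] match '777qqo', group 1 = '7'; at [16:23] match '55555mm', group 1 = '5'.
Because there's exactly one group, `findall` drops the full match and keeps group 1 from each hit.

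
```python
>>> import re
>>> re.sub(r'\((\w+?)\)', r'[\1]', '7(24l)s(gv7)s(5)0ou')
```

'7[24l]s[gv7]s[5]0ou'

Matches: at [1:6] → '(24l)'; at [7:12] → '(gv7)'; at [13:16] → '(5)'.
Each match is replaced using the text its own group 1 captured.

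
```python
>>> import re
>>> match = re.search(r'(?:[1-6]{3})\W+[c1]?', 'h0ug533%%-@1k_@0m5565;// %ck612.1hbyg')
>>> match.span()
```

(4, 12)

This matches exactly 3 of a character in [1-6] (non-capturing group); then one or more of a non-word character, then optionally one of [c1].
`re.search` scans for the first position where the pattern succeeds.
The match spans [4:12] → '533%%-@1'.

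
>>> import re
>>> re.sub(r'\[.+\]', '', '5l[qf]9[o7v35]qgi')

'5lqgi'

Matches: at [2:14] → '[qf]9[o7v35]'.
Each match is replaced by ''.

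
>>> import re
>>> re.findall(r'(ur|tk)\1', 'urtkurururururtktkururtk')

The backreference `\1` re-matches whatever the first group consumed, character for character.
With a single group, `findall` returns only what that group captured — 4 items.

['ur', 'ur', 'tk', 'ur']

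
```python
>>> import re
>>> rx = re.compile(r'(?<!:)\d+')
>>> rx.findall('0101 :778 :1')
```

['0101', '78']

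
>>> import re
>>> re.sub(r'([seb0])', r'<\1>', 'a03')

'a<0>3'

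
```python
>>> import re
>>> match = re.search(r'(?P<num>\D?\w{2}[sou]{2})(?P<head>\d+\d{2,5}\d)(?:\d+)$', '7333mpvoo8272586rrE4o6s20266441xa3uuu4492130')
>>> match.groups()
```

('a3uuu', '449213')

The match spans [32:44] → 'a3uuu4492130'.
Captured: group 1 = 'a3uuu', group 2 = '449213'.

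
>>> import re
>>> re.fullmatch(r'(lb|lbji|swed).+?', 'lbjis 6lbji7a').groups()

('lb',)

The match spans [0:13] → 'lbjis 6lbji7a'.
Captured: group 1 = 'lb'.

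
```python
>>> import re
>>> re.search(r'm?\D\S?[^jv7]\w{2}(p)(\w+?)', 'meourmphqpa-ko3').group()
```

'meourmph'

Because the quantifier is non-greedy, it stops expanding at the earliest point where the rest of the pattern can succeed.
The match spans [0:8] → 'meourmph'.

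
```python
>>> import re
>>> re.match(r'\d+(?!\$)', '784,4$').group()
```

Because the assertion is negative and zero-width, positions next to the forbidden text are skipped.
`re.match` won't scan ahead — the pattern has to work from the very first character.
The match spans [0:3] → '784'.

'784'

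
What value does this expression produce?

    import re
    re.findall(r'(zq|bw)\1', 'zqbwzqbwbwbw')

`\1` is not a pattern — it's the concrete string captured by group 1, re-applied verbatim.
Walking the string: at [6:10] match 'bwbw', group 1 = 'bw'.
With a single group, `findall` returns only what that group captured — 1 item.

['bw']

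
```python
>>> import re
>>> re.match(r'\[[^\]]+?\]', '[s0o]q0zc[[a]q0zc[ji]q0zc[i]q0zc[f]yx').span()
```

`re.match` only tries the pattern at the start of the string.
The match spans [0:5] → '[s0o]'.

(0, 5)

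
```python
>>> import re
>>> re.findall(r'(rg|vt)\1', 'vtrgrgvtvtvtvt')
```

['rg', 'vt', 'vt']

A backreference is literal: `\1` must see the identical characters the first group matched.
Matches: at [2:6] match 'rgrg', group 1 = 'rg'; at [6:10] match 'vtvt', group 1 = 'vt'; at [10:14] match 'vtvt', group 1 = 'vt'.
With a single group, `findall` returns only what that group captured — 3 items.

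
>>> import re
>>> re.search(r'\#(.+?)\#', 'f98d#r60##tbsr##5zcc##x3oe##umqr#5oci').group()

'#r60#'

With the lazy modifier that quantifier settles for the fewest repetitions that let the rest of the pattern succeed (the atoms after it are unaffected and can still be greedy).
The match spans [4:9] → '#r60#'.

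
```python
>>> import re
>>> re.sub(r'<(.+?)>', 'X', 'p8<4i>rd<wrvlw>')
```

'p8XrdX'

Matches: at [2:6] → '<4i>'; at [8:15] → '<wrvlw>'.
Every occurrence is swapped for 'X'.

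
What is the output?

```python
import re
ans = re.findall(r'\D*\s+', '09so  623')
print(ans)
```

['so  ']

Pattern: zero or more of a non-digit; then one or more of whitespace.
Scanning left to right: at [2:6] → 'so  '.
Since nothing is captured, `findall` lists the 1 matched substring directly.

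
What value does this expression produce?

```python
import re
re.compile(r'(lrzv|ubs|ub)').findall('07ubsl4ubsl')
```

['ubs', 'ubs']

Alternation isn't longest-match — the leftmost alternative that fits at this position is chosen.
Matches: at [2:5] match 'ubs', group 1 = 'ubs'; at [7:10] match 'ubs', group 1 = 'ubs'.
One capturing group, so `findall` returns just the captured substring from each match — 2 in all.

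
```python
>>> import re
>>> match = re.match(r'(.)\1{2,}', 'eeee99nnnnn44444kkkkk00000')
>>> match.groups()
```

('e',)

The match spans [0:4] → 'eeee'.
Captured: group 1 = 'e'.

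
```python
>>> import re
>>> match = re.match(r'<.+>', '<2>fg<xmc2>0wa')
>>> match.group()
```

'<2>fg<xmc2>'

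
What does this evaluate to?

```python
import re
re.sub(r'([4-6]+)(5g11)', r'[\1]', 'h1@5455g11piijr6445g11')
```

The pattern matches one or more of a character in [4-6] (captured); then the literal '5g', then the literal '11' (captured).
Matches: at [3:10] → '5455g11'; at [15:22] → '6445g11'.
`\1` in the replacement pulls in group 1's text for each match.

'h1@[545]piijr[644]'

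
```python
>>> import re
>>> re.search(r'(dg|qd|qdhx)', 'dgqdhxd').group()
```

'dg'

The match spans [0:2] → 'dg'.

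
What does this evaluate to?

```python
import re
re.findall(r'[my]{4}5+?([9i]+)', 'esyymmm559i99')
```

['9i99']

Because there's exactly one group, `findall` drops the full match and keeps group 1 from the one hit.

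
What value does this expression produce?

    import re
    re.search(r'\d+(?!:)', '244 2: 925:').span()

The negative lookahead/lookbehind blocks any match where the forbidden context is present.
`re.search` scans for the first position where the pattern succeeds.
The match spans [0:3] → '244'.

(0, 3)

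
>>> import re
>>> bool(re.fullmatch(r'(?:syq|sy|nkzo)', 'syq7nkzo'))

False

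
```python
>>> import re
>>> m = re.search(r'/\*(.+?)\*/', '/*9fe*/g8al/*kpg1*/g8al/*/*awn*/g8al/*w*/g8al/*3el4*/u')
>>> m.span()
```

A `+?`/`*?`/`{m,n}?` starts at its minimum and grows only as far as needed for what follows to match.
The match spans [0:7] → '/*9fe*/'.

(0, 7)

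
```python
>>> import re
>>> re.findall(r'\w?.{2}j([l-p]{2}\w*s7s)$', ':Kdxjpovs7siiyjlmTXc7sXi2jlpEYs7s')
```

This matches optionally a word character, then exactly 2 of any character, then the literal 'j'; then exactly 2 of a character in [l-p], then zero or more of a word character, then the literal 's7s' (captured); then anchored at the end.
Because there's exactly one group, `findall` drops the full match and keeps group 1 from the one hit.

['povs7siiyjlmTXc7sXi2jlpEYs7s']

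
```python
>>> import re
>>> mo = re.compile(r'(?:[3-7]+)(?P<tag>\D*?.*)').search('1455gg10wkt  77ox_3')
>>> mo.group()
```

The match spans [1:19] → '455gg10wkt  77ox_3'.

'455gg10wkt  77ox_3'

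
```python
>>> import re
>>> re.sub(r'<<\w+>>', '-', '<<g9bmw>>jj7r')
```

'-jj7r'

Matches: at [0:9] → '<<g9bmw>>'.
`sub` substitutes '-' at each match site.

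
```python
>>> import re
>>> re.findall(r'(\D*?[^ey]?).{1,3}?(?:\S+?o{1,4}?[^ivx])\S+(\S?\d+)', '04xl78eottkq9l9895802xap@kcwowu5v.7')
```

`findall` packs the 2 group values into a tuple for every match.

[('0', '7')]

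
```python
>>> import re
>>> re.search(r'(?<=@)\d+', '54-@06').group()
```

Because the assertion is zero-width, the text it checks is not consumed and won't appear in the result.
`re.search` scans for the first position where the pattern succeeds.
The match spans [4:6] → '06'.

'06'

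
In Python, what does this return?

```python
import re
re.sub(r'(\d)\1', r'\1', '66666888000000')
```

'66688000'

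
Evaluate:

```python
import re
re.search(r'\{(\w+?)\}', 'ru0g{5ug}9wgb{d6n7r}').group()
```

'{5ug}'

Unlike `match`, `search` isn't anchored — it looks for the pattern anywhere in the string.
The match spans [4:9] → '{5ug}'.
Captured: group 1 = '5ug'.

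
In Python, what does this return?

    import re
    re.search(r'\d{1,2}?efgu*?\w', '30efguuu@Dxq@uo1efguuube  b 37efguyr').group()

'30efgu'

Lazy quantifiers expand one character at a time until the remainder of the pattern can match.
The match spans [0:6] → '30efgu'.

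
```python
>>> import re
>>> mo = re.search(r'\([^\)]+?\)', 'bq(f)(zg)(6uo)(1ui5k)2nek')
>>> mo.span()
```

(2, 5)

The match spans [2:5] → '(f)'.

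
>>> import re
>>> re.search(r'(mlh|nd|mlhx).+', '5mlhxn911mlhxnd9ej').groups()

('mlh',)

The match spans [1:18] → 'mlhxn911mlhxnd9ej'.
Captured: group 1 = 'mlh'.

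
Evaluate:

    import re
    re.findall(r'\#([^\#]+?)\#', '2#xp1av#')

`findall` collects group 1 from the one match (1 total).

['xp1av']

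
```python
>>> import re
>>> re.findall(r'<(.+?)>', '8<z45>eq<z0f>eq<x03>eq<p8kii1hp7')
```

['z45', 'z0f', 'x03']

Matches: at [1:6] match '<z45>', group 1 = 'z45'; at [8:13] match '<z0f>', group 1 = 'z0f'; at [15:20] match '<x03>', group 1 = 'x03'.
With a single group, `findall` returns only what that group captured — 3 items.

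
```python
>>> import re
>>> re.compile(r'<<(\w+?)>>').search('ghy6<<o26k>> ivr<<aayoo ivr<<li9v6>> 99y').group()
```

Unlike `match`, `search` isn't anchored — it looks for the pattern anywhere in the string.
The match spans [4:12] → '<<o26k>>'.
Captured: group 1 = 'o26k'.

'<<o26k>>'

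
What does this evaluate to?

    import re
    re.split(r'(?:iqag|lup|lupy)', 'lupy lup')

['', 'y ', '']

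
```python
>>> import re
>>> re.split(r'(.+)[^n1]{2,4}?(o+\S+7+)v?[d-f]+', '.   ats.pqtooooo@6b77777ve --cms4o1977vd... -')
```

The pattern matches one or more of any character (captured); then 2 to 4 of any character except [n1] (lazy); then one or more of the literal 'o', then one or more of a non-whitespace character, then one or more of the literal '7' (captured); then optionally a literal 'v', then one or more of a character in [d-f].
Matches to split on: at [0:40] → '.   ats.pqtooooo@6b77777ve --cms4o1977vd'.
`re.split` interleaves the captured-group text with the surrounding fragments.

['', '.   ats.pqtooooo@6b77777ve --cm', 'o1977', '... -']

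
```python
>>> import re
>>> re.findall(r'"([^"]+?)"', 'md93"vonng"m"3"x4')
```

['vonng', '3']

Walking the string: at [4:11] match '"vonng"', group 1 = 'vonng'; at [12:15] match '"3"', group 1 = '3'.
`findall` collects group 1 from each match (2 total).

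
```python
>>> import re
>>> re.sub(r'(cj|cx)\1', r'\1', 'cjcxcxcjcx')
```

After group 1 captures some text, `\1` only succeeds where that same text appears again.
Matches: at [2:6] → 'cxcx'.
The replacement refers to a captured group, so each match is rewritten using its own captured text.

'cjcxcjcx'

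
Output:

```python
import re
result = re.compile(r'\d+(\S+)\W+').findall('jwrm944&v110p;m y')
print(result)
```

['&v110p;m']

The pattern matches one or more of a digit; then one or more of a non-whitespace character (captured); then one or more of a non-word character.
Scanning left to right: at [4:16] match '944&v110p;m ', group 1 = '&v110p;m'.
One capturing group, so `findall` returns just the captured substring from the one match — 1 in all.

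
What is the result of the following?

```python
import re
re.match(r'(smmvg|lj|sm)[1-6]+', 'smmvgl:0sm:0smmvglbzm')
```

None

With `match`, the pattern is implicitly anchored at the beginning.
Here position 0 doesn't satisfy it, so the call returns None.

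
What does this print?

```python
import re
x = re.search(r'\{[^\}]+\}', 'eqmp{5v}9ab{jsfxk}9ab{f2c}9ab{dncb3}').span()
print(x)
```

(4, 8)

The match spans [4:8] → '{5v}'.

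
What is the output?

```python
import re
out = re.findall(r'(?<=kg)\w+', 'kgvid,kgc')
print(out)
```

['vid', 'c']

Because the assertion is zero-width, the text it checks is not consumed and won't appear in the result.
Since nothing is captured, `findall` lists the 2 matched substrings directly.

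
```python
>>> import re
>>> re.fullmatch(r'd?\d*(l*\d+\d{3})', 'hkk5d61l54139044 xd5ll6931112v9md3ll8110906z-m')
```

None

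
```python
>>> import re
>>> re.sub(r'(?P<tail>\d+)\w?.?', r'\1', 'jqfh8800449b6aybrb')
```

'jqfh8800449aybrb'

This matches one or more of a digit (captured as 'tail'); then optionally a word character, then optionally any character.
Matches: at [4:13] → '8800449b6'.
The replacement refers to a captured group, so each match is rewritten using its own captured text.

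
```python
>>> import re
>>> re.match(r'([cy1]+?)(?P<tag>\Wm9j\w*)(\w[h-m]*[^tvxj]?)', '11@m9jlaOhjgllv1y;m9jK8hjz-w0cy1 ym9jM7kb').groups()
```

('11', '@m9jlaOhjgllv1', 'y;')

This matches one or more of one of [cy1] (lazy) (captured); then a non-word character, then the literal 'm9j', then zero or more of a word character (captured as 'tag'); then a word character, then zero or more of a character in [h-m], then optionally any character except [tvxj] (captured).
`re.match` only tries the pattern at the start of the string.
The match spans [0:18] → '11@m9jlaOhjgllv1y;'.
Captured: group 1 = '11', group 2 = '@m9jlaOhjgllv1', group 3 = 'y;'.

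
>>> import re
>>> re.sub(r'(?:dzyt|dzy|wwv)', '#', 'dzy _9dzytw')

'# _9#w'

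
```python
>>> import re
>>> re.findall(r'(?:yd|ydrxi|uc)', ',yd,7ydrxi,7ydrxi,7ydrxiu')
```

The regex engine tests alternatives in the order written; an earlier branch that matches wins even if a later one would match more.
Walking the string: at [1:3] → 'yd'; at [5:7] → 'yd'; at [12:14] → 'yd'; at [19:21] → 'yd'.
With no groups in the pattern, `findall` gives back each whole match — 4 here.

['yd', 'yd', 'yd', 'yd']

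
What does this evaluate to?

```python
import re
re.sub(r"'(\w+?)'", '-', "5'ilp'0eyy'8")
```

"5-0eyy'8"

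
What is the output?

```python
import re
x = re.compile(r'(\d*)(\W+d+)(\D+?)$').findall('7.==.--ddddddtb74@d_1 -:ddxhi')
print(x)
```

[('1', ' -:dd', 'xhi')]

With 3 capturing groups, `findall` returns a 3-tuple per match.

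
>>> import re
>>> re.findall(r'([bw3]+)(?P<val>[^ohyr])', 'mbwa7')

[('bw', 'a')]

Pattern: one or more of one of [bw3] (captured); then any character except [ohyr] (captured as 'val').
Walking the string: at [1:4] match 'bwa', groups = ('bw', 'a').
Multiple groups make `findall` return tuples — one 2-tuple for the one match.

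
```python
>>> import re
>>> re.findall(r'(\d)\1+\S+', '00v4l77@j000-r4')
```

['0']

The backreference `\1` re-matches whatever the first group consumed, character for character.
One capturing group, so `findall` returns just the captured substring from the one match — 1 in all.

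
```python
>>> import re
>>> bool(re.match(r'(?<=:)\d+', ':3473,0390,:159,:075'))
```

False

`match` is anchored at position 0; if the pattern doesn't fit there, it returns None.
Here the string doesn't start with a match, so the call returns None, and `bool(None)` is False.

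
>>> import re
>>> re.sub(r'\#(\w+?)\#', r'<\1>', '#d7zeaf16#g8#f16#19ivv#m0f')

'<d7zeaf16>g8<f16>19ivv#m0f'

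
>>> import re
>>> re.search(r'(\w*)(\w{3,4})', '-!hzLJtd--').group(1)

'hzL'

This matches zero or more of a word character (captured); then 3 to 4 of a word character (captured).
`re.search` tries every starting position until one works.
The match spans [2:8] → 'hzLJtd'.
Captured: group 1 = 'hzL', group 2 = 'Jtd'.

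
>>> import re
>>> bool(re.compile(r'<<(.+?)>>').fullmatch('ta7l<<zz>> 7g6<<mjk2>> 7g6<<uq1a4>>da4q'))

False

For `fullmatch`, every character of the input must be accounted for by the pattern.
Here there's no way to consume every character, so the call returns None, and `bool(None)` is False.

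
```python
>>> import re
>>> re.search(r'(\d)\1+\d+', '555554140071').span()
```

`\1` has to match the exact text group 1 already captured.
`re.search` tries every starting position until one works.
The match spans [0:12] → '555554140071'.
Captured: group 1 = '5'.

(0, 12)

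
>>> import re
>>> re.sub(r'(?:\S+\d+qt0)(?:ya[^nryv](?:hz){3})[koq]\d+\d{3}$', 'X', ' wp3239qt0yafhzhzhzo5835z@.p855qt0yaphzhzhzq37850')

' X'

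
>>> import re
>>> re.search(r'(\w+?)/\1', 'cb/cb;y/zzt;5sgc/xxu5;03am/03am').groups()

The match spans [0:5] → 'cb/cb'.
Captured: group 1 = 'cb'.

('cb',)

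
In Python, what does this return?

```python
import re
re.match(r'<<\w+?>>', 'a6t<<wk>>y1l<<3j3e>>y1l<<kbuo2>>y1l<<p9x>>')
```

`re.match` only tries the pattern at the start of the string.
Here the string doesn't start with a match, so the call returns None.

None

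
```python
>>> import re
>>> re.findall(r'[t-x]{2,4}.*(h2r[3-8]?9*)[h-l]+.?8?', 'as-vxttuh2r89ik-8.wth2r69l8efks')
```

['h2r69']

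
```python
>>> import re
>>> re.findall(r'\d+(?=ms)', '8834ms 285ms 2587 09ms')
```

['8834', '285', '09']

The positive lookaround only admits positions where the adjacent text matches; those characters stay outside the span.
Walking the string: at [0:4] → '8834'; at [7:10] → '285'; at [18:20] → '09'.
`findall` yields the raw match text (3 of them) because the pattern has no groups.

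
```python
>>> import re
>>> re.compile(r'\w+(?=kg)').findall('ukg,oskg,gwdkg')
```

['u', 'os', 'gwd']

The lookaround is zero-width — it requires the adjacent text to match without consuming it, so the asserted text isn't part of the match.
Walking the string: at [0:1] → 'u'; at [4:6] → 'os'; at [9:12] → 'gwd'.
`findall` yields the raw match text (3 of them) because the pattern has no groups.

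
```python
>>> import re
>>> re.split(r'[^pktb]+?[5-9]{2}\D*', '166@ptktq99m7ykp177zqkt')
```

['', '99m7ykp', '']

The pattern matches one or more of any character except [pktb] (lazy); then exactly 2 of a character in [5-9]; then zero or more of a non-digit.
Matches to split on: at [0:9] → '166@ptktq'; at [16:23] → '177zqkt'.
Each match becomes a cut point; 3 segments remain.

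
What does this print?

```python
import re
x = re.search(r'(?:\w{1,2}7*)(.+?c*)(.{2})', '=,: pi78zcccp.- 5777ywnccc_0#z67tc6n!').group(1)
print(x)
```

8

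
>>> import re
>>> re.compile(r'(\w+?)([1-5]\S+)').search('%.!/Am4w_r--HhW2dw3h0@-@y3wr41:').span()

(4, 31)

This matches one or more of a word character (lazy) (captured); then a character in [1-5], then one or more of a non-whitespace character (captured).
Unlike `match`, `search` isn't anchored — it looks for the pattern anywhere in the string.
The match spans [4:31] → 'Am4w_r--HhW2dw3h0@-@y3wr41:'.
Captured: group 1 = 'Am', group 2 = '4w_r--HhW2dw3h0@-@y3wr41:'.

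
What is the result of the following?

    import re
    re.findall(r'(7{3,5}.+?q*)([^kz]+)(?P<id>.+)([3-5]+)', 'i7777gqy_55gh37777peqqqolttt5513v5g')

[('7777gq', 'y_55gh37777peqqqolttt5513', 'v', '5')]

This matches 3 to 5 of a literal '7', then one or more of any character (lazy), then zero or more of the literal 'q' (captured); then one or more of any character except [kz] (captured); then one or more of any character (captured as 'id'); then one or more of a character in [3-5] (captured).
`findall` packs the 4 group values into a tuple for every match.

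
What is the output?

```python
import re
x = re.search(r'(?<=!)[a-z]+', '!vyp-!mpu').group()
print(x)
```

vyp

The positive lookaround only admits positions where the adjacent text matches; those characters stay outside the span.
Unlike `match`, `search` isn't anchored — it looks for the pattern anywhere in the string.
The match spans [1:4] → 'vyp'.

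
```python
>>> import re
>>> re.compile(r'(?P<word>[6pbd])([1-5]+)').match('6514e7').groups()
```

The match spans [0:4] → '6514'.
Captured: group 1 = '6', group 2 = '514'.

('6', '514')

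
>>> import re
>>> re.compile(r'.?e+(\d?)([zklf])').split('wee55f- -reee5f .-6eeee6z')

Pattern: optionally any character, then one or more of a literal 'e'; then optionally a digit (captured); then one of [zklf] (captured).
Matches to split on: at [9:15] → 'reee5f'; at [18:25] → '6eeee6z'.
`re.split` interleaves the captured-group text with the surrounding fragments.

['wee55f- -', '5', 'f', ' .-', '6', 'z', '']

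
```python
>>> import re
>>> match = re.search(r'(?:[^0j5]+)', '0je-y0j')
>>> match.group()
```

The match spans [2:5] → 'e-y'.

'e-y'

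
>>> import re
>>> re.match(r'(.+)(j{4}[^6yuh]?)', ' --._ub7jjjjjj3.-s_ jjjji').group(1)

The match spans [0:25] → ' --._ub7jjjjjj3.-s_ jjjji'.
Captured: group 1 = ' --._ub7jjjjjj3.-s_ ', group 2 = 'jjjji'.

' --._ub7jjjjjj3.-s_ '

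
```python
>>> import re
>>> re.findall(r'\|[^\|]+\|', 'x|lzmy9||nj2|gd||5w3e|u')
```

Matches: at [1:8] → '|lzmy9|'; at [8:13] → '|nj2|'; at [16:22] → '|5w3e|'.
`findall` yields the raw match text (3 of them) because the pattern has no groups.

['|lzmy9|', '|nj2|', '|5w3e|']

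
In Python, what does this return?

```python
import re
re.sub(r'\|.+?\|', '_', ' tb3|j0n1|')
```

Matches: at [4:10] → '|j0n1|'.
Each match is replaced by '_'.

' tb3_'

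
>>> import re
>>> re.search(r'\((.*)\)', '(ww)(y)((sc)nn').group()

The match spans [0:12] → '(ww)(y)((sc)'.

'(ww)(y)((sc)'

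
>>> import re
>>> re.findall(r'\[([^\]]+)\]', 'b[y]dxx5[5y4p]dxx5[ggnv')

Matches: at [1:4] match '[y]', group 1 = 'y'; at [8:14] match '[5y4p]', group 1 = '5y4p'.
Because there's exactly one group, `findall` drops the full match and keeps group 1 from each hit.

['y', '5y4p']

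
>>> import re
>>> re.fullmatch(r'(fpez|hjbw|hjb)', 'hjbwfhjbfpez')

`re.fullmatch` requires the pattern to consume the entire string.
Here there's no way to consume every character, so the call returns None.

None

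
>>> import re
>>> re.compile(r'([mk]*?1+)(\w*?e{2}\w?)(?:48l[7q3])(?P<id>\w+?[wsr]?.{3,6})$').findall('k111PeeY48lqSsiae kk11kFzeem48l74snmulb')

[('kk11', 'kFzeem', '4snmulb')]

The pattern matches zero or more of one of [mk] (lazy), then one or more of a literal '1' (captured); then zero or more of a word character (lazy), then exactly 2 of the literal 'e', then optionally a word character (captured); then the literal '48l', then one of [7q3] (non-capturing group); then one or more of a word character (lazy), then optionally one of [wsr], then 3 to 6 of any character (captured as 'id'); then anchored at the end.
Walking the string: at [18:39] match 'kk11kFzeem48l74snmulb', groups = ('kk11', 'kFzeem', '4snmulb').
3 groups means the one result is a tuple of 3 captured strings — 1 here.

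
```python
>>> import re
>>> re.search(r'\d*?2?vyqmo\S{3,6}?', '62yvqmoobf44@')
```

None

Here nothing in the string fits, so the call returns None.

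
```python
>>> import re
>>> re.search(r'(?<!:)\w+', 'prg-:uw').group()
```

'prg'

The negative lookahead/lookbehind blocks any match where the forbidden context is present.
`search` walks the string left to right and returns the first match it finds.
The match spans [0:3] → 'prg'.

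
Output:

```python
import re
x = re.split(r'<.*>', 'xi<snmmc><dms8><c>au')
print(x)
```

Each match becomes a cut point; 2 segments remain.

['xi', 'au']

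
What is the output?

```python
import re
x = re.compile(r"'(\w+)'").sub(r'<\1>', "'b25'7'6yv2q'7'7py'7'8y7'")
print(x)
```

<b25>7<6yv2q>7<7py>7<8y7>

Matches: at [0:5] → "'b25'"; at [6:13] → "'6yv2q'"; at [14:19] → "'7py'"; at [20:25] → "'8y7'".
Each match is replaced using the text its own group 1 captured.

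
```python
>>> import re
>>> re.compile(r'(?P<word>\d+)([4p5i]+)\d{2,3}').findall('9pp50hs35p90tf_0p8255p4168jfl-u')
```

[('9', 'pp'), ('35', 'p'), ('0', 'p'), ('5', 'p4')]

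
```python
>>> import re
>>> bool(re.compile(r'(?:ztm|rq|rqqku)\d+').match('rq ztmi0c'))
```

False

`match` is anchored at position 0; if the pattern doesn't fit there, it returns None.
Here the string doesn't start with a match, so the call returns None, and `bool(None)` is False.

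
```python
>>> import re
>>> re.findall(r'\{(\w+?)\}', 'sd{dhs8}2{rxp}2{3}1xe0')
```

Matches: at [2:8] match '{dhs8}', group 1 = 'dhs8'; at [9:14] match '{rxp}', group 1 = 'rxp'; at [15:18] match '{3}', group 1 = '3'.
Because there's exactly one group, `findall` drops the full match and keeps group 1 from each hit.

['dhs8', 'rxp', '3']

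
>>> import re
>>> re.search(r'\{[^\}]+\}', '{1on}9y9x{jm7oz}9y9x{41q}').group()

'{1on}'

Unlike `match`, `search` isn't anchored — it looks for the pattern anywhere in the string.
The match spans [0:5] → '{1on}'.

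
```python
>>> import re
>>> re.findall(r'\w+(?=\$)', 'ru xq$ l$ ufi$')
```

['xq', 'l', 'ufi']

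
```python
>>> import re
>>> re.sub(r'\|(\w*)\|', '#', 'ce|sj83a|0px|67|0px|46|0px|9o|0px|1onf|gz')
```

'ce#0px#0px#0px#0px#gz'

Matches: at [2:9] → '|sj83a|'; at [12:16] → '|67|'; at [19:23] → '|46|'; at [26:30] → '|9o|'; at [33:39] → '|1onf|'.
`sub` substitutes '#' at each match site.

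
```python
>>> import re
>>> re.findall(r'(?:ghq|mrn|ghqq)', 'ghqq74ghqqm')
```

Branches in `(...|...)` are attempted left-to-right; the first branch that allows the whole pattern to succeed is taken.
No capturing groups, so `findall` returns the 2 full match strings.

['ghq', 'ghq']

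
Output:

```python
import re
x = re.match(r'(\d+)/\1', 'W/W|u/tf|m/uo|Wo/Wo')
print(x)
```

None

`match` is anchored at position 0; if the pattern doesn't fit there, it returns None.
Here the pattern fails at index 0, so the call returns None.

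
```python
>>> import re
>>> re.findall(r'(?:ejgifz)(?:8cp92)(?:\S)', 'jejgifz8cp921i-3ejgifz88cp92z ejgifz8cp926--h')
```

The pattern matches the literal 'ejg', then the literal 'ifz' (non-capturing group); then the literal '8c', then the literal 'p92' (non-capturing group); then a non-whitespace character (non-capturing group).
Walking the string: at [1:13] → 'ejgifz8cp921'; at [30:42] → 'ejgifz8cp926'.
With no groups in the pattern, `findall` gives back each whole match — 2 here.

['ejgifz8cp921', 'ejgifz8cp926']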